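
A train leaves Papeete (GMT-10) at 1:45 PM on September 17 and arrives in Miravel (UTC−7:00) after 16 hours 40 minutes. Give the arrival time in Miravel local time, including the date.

Convert departure to UTC: 1:45 PM + 10:00 = 11:45 PM UTC on Sep 17.
Add 16 hours 40 minutes travel time → 4:25 PM UTC (Sep 18).
Miravel is UTC−7:00, so local arrival = 4:25 PM − 7:00 = 9:25 AM on Sep 18.

9:25 AM on Sep 18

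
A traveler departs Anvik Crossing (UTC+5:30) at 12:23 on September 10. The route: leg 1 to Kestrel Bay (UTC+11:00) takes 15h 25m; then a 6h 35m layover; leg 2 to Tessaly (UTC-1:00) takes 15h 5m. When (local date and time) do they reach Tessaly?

18:58 on September 11

Convert departure to UTC: 12:23 − 5:30 = 06:53 UTC on Sep 10.
Add 15 hours 25 minutes leg 1 → 22:18 UTC.
Add 6 hours and 35 minutes layover in Kestrel Bay → 04:53 UTC (Sep 11).
Add 15 hours 5 minutes leg 2 → 19:58 UTC.
Tessaly is UTC−1:00, so local arrival = 19:58 − 1:00 = 18:58 on Sep 11.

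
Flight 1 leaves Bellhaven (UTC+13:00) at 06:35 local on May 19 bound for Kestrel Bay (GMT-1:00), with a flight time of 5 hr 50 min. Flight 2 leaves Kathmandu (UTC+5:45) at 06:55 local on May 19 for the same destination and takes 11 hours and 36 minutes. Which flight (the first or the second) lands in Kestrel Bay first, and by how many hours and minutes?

Flight 1 in UTC: 06:35 − 13:00 = 17:35 on May 18.
+5 hours and 50 minutes → arrive 23:25 UTC on May 18.
Flight 2 in UTC: 06:55 − 5:45 = 01:10 on May 19.
+11 hours 36 minutes → arrive 12:46 UTC on May 19.
Flight 1 lands earlier by 13 hours 21 minutes.

the first, by 13 hours 21 minutes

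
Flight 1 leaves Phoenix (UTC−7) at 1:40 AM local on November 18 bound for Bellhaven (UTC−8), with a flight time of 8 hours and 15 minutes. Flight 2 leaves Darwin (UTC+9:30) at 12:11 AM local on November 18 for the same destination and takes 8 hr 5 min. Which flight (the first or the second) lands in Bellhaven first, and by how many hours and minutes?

Flight 1 in UTC: 1:40 AM + 7:00 = 8:40 AM on Nov 18.
+8 hours 15 minutes → arrive 4:55 PM UTC on Nov 18.
Flight 2 in UTC: 12:11 AM − 9:30 = 2:41 PM on Nov 17.
+8 hours 5 minutes → arrive 10:46 PM UTC on Nov 17.
Flight 2 lands earlier by 18 hours 9 minutes.

the second, by 18 hours 9 minutes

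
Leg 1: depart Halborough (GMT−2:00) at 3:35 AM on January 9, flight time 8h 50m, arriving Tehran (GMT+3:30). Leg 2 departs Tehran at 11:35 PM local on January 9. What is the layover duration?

Convert departure to UTC: 3:35 AM + 2:00 = 5:35 AM UTC on Jan 9.
Add 8 hours 50 minutes flight time → 2:25 PM UTC.
Tehran is UTC+3:30, so local arrival = 2:25 PM + 3:30 = 5:55 PM on Jan 9.
Layover = 11:35 PM − 5:55 PM = 5 hours 40 minutes.

5 hours 40 minutes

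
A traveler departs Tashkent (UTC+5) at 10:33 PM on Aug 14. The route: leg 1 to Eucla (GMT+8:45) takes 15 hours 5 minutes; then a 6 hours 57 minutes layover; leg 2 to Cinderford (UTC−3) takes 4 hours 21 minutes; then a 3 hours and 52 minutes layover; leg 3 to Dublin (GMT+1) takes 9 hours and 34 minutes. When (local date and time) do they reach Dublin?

Convert departure to UTC: 10:33 PM − 5:00 = 5:33 PM UTC on Aug 14.
Add 15 hours and 5 minutes leg 1 → 8:38 AM UTC (Aug 15).
Add 6 hours and 57 minutes layover in Eucla → 3:35 PM UTC.
Add 4 hours and 21 minutes leg 2 → 7:56 PM UTC.
Add 3 hours and 52 minutes layover in Cinderford → 11:48 PM UTC.
Add 9 hours 34 minutes leg 3 → 9:22 AM UTC (Aug 16).
Dublin is UTC+1:00, so local arrival = 9:22 AM + 1:00 = 10:22 AM on Aug 16.

10:22 AM on Aug 16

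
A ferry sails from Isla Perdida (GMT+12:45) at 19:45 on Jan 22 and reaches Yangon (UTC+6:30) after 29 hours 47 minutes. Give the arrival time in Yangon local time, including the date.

Convert departure to UTC: 19:45 − 12:45 = 07:00 UTC on Jan 22.
Add 29 hours and 47 minutes travel time → 12:47 UTC (Jan 23).
Yangon is UTC+6:30, so local arrival = 12:47 + 6:30 = 19:17 on Jan 23.

19:17 on Jan 23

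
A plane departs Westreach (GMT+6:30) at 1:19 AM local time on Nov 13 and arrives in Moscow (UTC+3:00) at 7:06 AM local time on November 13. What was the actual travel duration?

9 hours 17 minutes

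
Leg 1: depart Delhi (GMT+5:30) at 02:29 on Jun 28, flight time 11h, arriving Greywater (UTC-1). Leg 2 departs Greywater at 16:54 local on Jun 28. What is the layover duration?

Convert departure to UTC: 02:29 − 5:30 = 20:59 UTC on Jun 27.
Add 11 hours flight time → 07:59 UTC (Jun 28).
Greywater is UTC−1:00, so local arrival = 07:59 − 1:00 = 06:59 on Jun 28.
Layover = 16:54 − 06:59 = 9 hours 55 minutes.

9 hours 55 minutes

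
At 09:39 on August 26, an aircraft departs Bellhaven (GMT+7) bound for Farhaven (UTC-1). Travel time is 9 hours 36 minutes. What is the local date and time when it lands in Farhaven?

11:15 on August 26

Convert departure to UTC: 09:39 − 7:00 = 02:39 UTC on Aug 26.
Add 9 hours and 36 minutes travel time → 12:15 UTC.
Farhaven is UTC−1:00, so local arrival = 12:15 − 1:00 = 11:15 on Aug 26.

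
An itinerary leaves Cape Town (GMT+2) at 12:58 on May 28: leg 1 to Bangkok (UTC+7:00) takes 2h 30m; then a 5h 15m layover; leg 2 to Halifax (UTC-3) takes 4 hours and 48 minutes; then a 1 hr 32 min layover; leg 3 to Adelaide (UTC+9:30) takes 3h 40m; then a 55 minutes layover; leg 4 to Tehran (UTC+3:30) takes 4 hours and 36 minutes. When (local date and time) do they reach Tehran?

13:44 on May 29

Convert departure to UTC: 12:58 − 2:00 = 10:58 UTC on May 28.
Add 2 hours and 30 minutes leg 1 → 13:28 UTC.
Add 5 hours and 15 minutes layover in Bangkok → 18:43 UTC.
Add 4 hours and 48 minutes leg 2 → 23:31 UTC.
Add 1 hour 32 minutes layover in Halifax → 01:03 UTC (May 29).
Add 3 hours and 40 minutes leg 3 → 04:43 UTC.
Add 55 minutes layover in Adelaide → 05:38 UTC.
Add 4 hours and 36 minutes leg 4 → 10:14 UTC.
Tehran is UTC+3:30, so local arrival = 10:14 + 3:30 = 13:44 on May 29.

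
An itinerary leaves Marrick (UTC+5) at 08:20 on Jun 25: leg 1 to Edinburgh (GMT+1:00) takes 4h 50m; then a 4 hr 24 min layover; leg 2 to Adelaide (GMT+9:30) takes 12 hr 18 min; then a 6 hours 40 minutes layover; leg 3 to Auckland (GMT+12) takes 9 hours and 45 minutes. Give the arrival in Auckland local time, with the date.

Convert departure to UTC: 08:20 − 5:00 = 03:20 UTC on Jun 25.
Add 4 hours and 50 minutes leg 1 → 08:10 UTC.
Add 4 hours 24 minutes layover in Edinburgh → 12:34 UTC.
Add 12 hours and 18 minutes leg 2 → 00:52 UTC (Jun 26).
Add 6 hours 40 minutes layover in Adelaide → 07:32 UTC.
Add 9 hours and 45 minutes leg 3 → 17:17 UTC.
Auckland is UTC+12:00, so local arrival = 17:17 + 12:00 = 05:17 on Jun 27.

05:17 on June 27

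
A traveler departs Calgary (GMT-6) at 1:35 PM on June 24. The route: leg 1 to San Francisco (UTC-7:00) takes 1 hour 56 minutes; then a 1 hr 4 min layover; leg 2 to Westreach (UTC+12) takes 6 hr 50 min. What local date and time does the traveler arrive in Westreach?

5:25 PM on June 25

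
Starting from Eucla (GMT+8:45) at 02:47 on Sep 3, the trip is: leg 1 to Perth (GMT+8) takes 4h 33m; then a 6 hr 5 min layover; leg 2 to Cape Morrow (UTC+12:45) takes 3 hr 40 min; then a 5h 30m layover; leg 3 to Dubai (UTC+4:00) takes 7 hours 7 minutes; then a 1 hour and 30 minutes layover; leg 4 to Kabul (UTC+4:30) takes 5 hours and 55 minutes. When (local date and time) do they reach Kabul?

08:52 on September 4

Convert departure to UTC: 02:47 − 8:45 = 18:02 UTC on Sep 2.
Add 4 hours and 33 minutes leg 1 → 22:35 UTC.
Add 6 hours and 5 minutes layover in Perth → 04:40 UTC (Sep 3).
Add 3 hours 40 minutes leg 2 → 08:20 UTC.
Add 5 hours and 30 minutes layover in Cape Morrow → 13:50 UTC.
Add 7 hours and 7 minutes leg 3 → 20:57 UTC.
Add 1 hour and 30 minutes layover in Dubai → 22:27 UTC.
Add 5 hours and 55 minutes leg 4 → 04:22 UTC (Sep 4).
Kabul is UTC+4:30, so local arrival = 04:22 + 4:30 = 08:52 on Sep 4.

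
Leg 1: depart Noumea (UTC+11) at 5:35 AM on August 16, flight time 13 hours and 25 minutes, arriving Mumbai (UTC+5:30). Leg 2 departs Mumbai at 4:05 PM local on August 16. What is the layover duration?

Convert departure to UTC: 5:35 AM − 11:00 = 6:35 PM UTC on Aug 15.
Add 13 hours and 25 minutes flight time → 8:00 AM UTC (Aug 16).
Mumbai is UTC+5:30, so local arrival = 8:00 AM + 5:30 = 1:30 PM on Aug 16.
Layover = 4:05 PM − 1:30 PM = 2 hours 35 minutes.

2 hours 35 minutes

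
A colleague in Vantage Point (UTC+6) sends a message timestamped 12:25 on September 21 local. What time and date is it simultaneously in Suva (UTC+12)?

18:25 on September 21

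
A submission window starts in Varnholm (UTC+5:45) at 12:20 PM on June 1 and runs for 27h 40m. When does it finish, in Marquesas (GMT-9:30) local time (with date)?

12:45 AM on June 2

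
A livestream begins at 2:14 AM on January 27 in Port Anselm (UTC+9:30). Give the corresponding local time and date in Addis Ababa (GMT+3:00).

Addis Ababa is 6:30 behind Port Anselm.
Shift by the zone difference: 2:14 AM − 6:30 = 7:44 PM on Jan 26 in Addis Ababa.

7:44 PM on Jan 26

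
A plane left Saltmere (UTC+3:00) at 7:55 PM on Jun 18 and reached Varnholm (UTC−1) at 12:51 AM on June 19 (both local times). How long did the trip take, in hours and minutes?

Departure in UTC: 7:55 PM − 3:00 = 4:55 PM on Jun 18.
Arrival in UTC: 12:51 AM + 1:00 = 1:51 AM on Jun 19.
Elapsed = 1:51 AM − 4:55 PM (+1 day) = 8 hours 56 minutes.

8 hours 56 minutes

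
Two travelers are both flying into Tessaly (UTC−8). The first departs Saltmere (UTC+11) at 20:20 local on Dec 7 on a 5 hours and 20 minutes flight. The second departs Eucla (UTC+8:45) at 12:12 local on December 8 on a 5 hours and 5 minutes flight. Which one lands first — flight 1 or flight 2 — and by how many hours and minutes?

the first, by 17 hours 52 minutes

Flight 1 in UTC: 20:20 − 11:00 = 09:20 on Dec 7.
+5 hours 20 minutes → arrive 14:40 UTC on Dec 7.
Flight 2 in UTC: 12:12 − 8:45 = 03:27 on Dec 8.
+5 hours and 5 minutes → arrive 08:32 UTC on Dec 8.
Flight 1 lands earlier by 17 hours 52 minutes.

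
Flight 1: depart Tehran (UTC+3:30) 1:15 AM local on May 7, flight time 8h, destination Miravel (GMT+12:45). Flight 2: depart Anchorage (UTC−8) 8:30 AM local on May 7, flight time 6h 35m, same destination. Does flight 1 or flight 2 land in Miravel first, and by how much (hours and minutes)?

the first, by 17 hours 20 minutes

Flight 1 in UTC: 1:15 AM − 3:30 = 9:45 PM on May 6.
+8 hours → arrive 5:45 AM UTC on May 7.
Flight 2 in UTC: 8:30 AM + 8:00 = 4:30 PM on May 7.
+6 hours 35 minutes → arrive 11:05 PM UTC on May 7.
Flight 1 lands earlier by 17 hours 20 minutes.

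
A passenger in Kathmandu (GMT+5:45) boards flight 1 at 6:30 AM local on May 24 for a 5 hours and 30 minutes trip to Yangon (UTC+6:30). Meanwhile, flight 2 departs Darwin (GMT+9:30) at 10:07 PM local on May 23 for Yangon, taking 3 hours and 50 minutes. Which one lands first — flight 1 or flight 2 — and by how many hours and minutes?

Flight 1 in UTC: 6:30 AM − 5:45 = 12:45 AM on May 24.
+5 hours 30 minutes → arrive 6:15 AM UTC on May 24.
Flight 2 in UTC: 10:07 PM − 9:30 = 12:37 PM on May 23.
+3 hours and 50 minutes → arrive 4:27 PM UTC on May 23.
Flight 2 lands earlier by 13 hours 48 minutes.

the second, by 13 hours 48 minutes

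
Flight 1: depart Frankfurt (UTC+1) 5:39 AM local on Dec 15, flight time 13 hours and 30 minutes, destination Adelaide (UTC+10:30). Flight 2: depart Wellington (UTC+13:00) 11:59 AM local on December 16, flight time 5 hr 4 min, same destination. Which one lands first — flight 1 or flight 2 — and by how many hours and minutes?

Flight 1 in UTC: 5:39 AM − 1:00 = 4:39 AM on Dec 15.
+13 hours and 30 minutes → arrive 6:09 PM UTC on Dec 15.
Flight 2 in UTC: 11:59 AM − 13:00 = 10:59 PM on Dec 15.
+5 hours 4 minutes → arrive 4:03 AM UTC on Dec 16.
Flight 1 lands earlier by 9 hours 54 minutes.

the first, by 9 hours 54 minutes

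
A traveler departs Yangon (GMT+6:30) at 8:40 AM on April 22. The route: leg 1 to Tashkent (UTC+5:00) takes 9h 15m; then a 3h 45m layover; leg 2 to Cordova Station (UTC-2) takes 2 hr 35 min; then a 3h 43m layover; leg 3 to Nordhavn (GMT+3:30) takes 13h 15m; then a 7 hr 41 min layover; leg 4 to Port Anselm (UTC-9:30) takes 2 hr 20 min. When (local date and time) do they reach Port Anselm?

Convert departure to UTC: 8:40 AM − 6:30 = 2:10 AM UTC on Apr 22.
Add 9 hours 15 minutes leg 1 → 11:25 AM UTC.
Add 3 hours 45 minutes layover in Tashkent → 3:10 PM UTC.
Add 2 hours 35 minutes leg 2 → 5:45 PM UTC.
Add 3 hours 43 minutes layover in Cordova Station → 9:28 PM UTC.
Add 13 hours 15 minutes leg 3 → 10:43 AM UTC (Apr 23).
Add 7 hours and 41 minutes layover in Nordhavn → 6:24 PM UTC.
Add 2 hours 20 minutes leg 4 → 8:44 PM UTC.
Port Anselm is UTC−9:30, so local arrival = 8:44 PM − 9:30 = 11:14 AM on Apr 23.

11:14 AM on April 23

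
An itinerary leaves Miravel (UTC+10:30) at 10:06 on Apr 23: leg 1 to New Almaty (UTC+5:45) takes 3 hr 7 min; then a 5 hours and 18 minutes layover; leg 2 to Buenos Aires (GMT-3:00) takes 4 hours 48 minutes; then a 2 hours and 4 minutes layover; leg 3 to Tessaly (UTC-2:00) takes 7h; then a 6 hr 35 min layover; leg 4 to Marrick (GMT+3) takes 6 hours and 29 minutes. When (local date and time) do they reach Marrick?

13:57 on April 24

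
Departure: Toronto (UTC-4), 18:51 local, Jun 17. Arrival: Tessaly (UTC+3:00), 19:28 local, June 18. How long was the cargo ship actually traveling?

17 hours 37 minutes

Departure in UTC: 18:51 + 4:00 = 22:51 on Jun 17.
Arrival in UTC: 19:28 − 3:00 = 16:28 on Jun 18.
Elapsed = 16:28 − 22:51 (+1 day) = 17 hours 37 minutes.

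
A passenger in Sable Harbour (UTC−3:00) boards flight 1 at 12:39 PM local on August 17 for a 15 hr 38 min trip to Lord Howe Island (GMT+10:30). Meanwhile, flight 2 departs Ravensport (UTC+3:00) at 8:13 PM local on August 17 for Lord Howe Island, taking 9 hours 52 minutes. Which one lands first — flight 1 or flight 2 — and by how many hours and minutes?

the second, by 4 hours 12 minutes

Flight 1 in UTC: 12:39 PM + 3:00 = 3:39 PM on Aug 17.
+15 hours and 38 minutes → arrive 7:17 AM UTC on Aug 18.
Flight 2 in UTC: 8:13 PM − 3:00 = 5:13 PM on Aug 17.
+9 hours and 52 minutes → arrive 3:05 AM UTC on Aug 18.
Flight 2 lands earlier by 4 hours 12 minutes.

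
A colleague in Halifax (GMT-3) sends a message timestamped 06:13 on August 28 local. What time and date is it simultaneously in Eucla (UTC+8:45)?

In UTC: 06:13 + 3:00 = 09:13 on Aug 28.
Eucla is UTC+8:45: 09:13 + 8:45 = 17:58 on Aug 28.

17:58 on Aug 28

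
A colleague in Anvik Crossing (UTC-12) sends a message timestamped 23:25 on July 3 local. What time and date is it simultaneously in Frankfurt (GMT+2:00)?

Frankfurt is 14:00 ahead of Anvik Crossing.
Shift by the zone difference: 23:25 + 14:00 = 13:25 on Jul 4 in Frankfurt.

13:25 on July 4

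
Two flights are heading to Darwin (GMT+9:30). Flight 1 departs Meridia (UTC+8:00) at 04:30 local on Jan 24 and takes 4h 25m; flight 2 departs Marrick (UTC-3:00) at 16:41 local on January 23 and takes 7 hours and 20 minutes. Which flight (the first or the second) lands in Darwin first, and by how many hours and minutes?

the first, by 2 hours 6 minutes

Flight 1 in UTC: 04:30 − 8:00 = 20:30 on Jan 23.
+4 hours 25 minutes → arrive 00:55 UTC on Jan 24.
Flight 2 in UTC: 16:41 + 3:00 = 19:41 on Jan 23.
+7 hours and 20 minutes → arrive 03:01 UTC on Jan 24.
Flight 1 lands earlier by 2 hours 6 minutes.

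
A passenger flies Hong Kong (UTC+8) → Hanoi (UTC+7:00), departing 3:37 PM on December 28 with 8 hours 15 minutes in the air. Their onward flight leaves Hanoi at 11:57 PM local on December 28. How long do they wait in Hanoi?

1 hour 5 minutes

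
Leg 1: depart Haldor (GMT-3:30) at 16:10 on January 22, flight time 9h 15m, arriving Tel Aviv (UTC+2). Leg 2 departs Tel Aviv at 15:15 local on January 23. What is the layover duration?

Convert departure to UTC: 16:10 + 3:30 = 19:40 UTC on Jan 22.
Add 9 hours 15 minutes flight time → 04:55 UTC (Jan 23).
Tel Aviv is UTC+2:00, so local arrival = 04:55 + 2:00 = 06:55 on Jan 23.
Layover = 15:15 − 06:55 = 8 hours 20 minutes.

8 hours 20 minutes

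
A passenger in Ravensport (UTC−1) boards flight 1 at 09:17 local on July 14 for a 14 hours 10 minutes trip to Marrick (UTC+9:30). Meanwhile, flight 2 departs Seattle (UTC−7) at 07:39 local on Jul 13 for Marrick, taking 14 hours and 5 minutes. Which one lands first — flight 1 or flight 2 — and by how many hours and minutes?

Flight 1 in UTC: 09:17 + 1:00 = 10:17 on Jul 14.
+14 hours and 10 minutes → arrive 00:27 UTC on Jul 15.
Flight 2 in UTC: 07:39 + 7:00 = 14:39 on Jul 13.
+14 hours and 5 minutes → arrive 04:44 UTC on Jul 14.
Flight 2 lands earlier by 19 hours 43 minutes.

the second, by 19 hours 43 minutes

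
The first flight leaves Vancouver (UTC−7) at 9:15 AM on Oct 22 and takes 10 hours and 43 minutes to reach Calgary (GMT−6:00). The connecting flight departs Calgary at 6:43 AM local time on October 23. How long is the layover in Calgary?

9 hours 45 minutes

Convert departure to UTC: 9:15 AM + 7:00 = 4:15 PM UTC on Oct 22.
Add 10 hours and 43 minutes flight time → 2:58 AM UTC (Oct 23).
Calgary is UTC−6:00, so local arrival = 2:58 AM − 6:00 = 8:58 PM on Oct 22.
Layover = 6:43 AM − 8:58 PM (+1 day) = 9 hours 45 minutes.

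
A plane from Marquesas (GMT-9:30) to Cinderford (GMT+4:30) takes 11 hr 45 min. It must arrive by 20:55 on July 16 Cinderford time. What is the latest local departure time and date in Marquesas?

Target arrival in UTC: 20:55 − 4:30 = 16:25 on Jul 16.
Subtract 11 hours 45 minutes → departure 04:40 UTC on Jul 16.
Marquesas is UTC−9:30: 04:40 − 9:30 = 19:10 on Jul 15.

19:10 on July 15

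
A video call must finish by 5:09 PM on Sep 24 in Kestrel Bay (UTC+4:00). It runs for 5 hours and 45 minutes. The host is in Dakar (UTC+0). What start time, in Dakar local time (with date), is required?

Target end time in UTC: 5:09 PM − 4:00 = 1:09 PM on Sep 24.
Subtract 5 hours 45 minutes → start 7:24 AM UTC on Sep 24.
Dakar is UTC+0, so start is 7:24 AM on Sep 24.

7:24 AM on Sep 24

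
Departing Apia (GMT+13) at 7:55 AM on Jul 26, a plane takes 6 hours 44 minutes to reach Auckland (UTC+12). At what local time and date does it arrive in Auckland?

Convert departure to UTC: 7:55 AM − 13:00 = 6:55 PM UTC on Jul 25.
Add 6 hours 44 minutes travel time → 1:39 AM UTC (Jul 26).
Auckland is UTC+12:00, so local arrival = 1:39 AM + 12:00 = 1:39 PM on Jul 26.

1:39 PM on July 26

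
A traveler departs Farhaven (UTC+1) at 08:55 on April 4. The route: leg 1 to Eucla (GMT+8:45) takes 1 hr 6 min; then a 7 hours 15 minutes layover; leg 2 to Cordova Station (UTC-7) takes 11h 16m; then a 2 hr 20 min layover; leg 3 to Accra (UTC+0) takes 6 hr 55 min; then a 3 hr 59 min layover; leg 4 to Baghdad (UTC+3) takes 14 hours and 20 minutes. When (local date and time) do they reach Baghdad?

Convert departure to UTC: 08:55 − 1:00 = 07:55 UTC on Apr 4.
Add 1 hour 6 minutes leg 1 → 09:01 UTC.
Add 7 hours and 15 minutes layover in Eucla → 16:16 UTC.
Add 11 hours 16 minutes leg 2 → 03:32 UTC (Apr 5).
Add 2 hours 20 minutes layover in Cordova Station → 05:52 UTC.
Add 6 hours and 55 minutes leg 3 → 12:47 UTC.
Add 3 hours 59 minutes layover in Accra → 16:46 UTC.
Add 14 hours 20 minutes leg 4 → 07:06 UTC (Apr 6).
Baghdad is UTC+3:00, so local arrival = 07:06 + 3:00 = 10:06 on Apr 6.

10:06 on April 6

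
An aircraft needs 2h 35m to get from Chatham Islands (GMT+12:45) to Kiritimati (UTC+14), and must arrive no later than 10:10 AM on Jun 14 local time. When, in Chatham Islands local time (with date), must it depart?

Target arrival in UTC: 10:10 AM − 14:00 = 8:10 PM on Jun 13.
Subtract 2 hours and 35 minutes → departure 5:35 PM UTC on Jun 13.
Chatham Islands is UTC+12:45: 5:35 PM + 12:45 = 6:20 AM on Jun 14.

6:20 AM on Jun 14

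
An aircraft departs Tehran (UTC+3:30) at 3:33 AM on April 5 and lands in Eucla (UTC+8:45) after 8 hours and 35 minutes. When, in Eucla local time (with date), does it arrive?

5:23 PM on April 5

Convert departure to UTC: 3:33 AM − 3:30 = 12:03 AM UTC on Apr 5.
Add 8 hours and 35 minutes travel time → 8:38 AM UTC.
Eucla is UTC+8:45, so local arrival = 8:38 AM + 8:45 = 5:23 PM on Apr 5.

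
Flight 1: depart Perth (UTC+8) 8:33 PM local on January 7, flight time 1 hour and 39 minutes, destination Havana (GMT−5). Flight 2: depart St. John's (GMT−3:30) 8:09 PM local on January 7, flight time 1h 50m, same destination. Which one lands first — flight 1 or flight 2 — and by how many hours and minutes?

the first, by 11 hours 17 minutes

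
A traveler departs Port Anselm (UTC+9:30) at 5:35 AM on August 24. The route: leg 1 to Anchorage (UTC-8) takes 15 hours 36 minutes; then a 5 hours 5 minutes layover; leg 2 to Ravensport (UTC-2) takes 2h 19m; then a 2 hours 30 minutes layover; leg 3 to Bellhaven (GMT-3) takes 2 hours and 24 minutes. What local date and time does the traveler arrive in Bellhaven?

Convert departure to UTC: 5:35 AM − 9:30 = 8:05 PM UTC on Aug 23.
Add 15 hours 36 minutes leg 1 → 11:41 AM UTC (Aug 24).
Add 5 hours 5 minutes layover in Anchorage → 4:46 PM UTC.
Add 2 hours 19 minutes leg 2 → 7:05 PM UTC.
Add 2 hours and 30 minutes layover in Ravensport → 9:35 PM UTC.
Add 2 hours 24 minutes leg 3 → 11:59 PM UTC.
Bellhaven is UTC−3:00, so local arrival = 11:59 PM − 3:00 = 8:59 PM on Aug 24.

8:59 PM on August 24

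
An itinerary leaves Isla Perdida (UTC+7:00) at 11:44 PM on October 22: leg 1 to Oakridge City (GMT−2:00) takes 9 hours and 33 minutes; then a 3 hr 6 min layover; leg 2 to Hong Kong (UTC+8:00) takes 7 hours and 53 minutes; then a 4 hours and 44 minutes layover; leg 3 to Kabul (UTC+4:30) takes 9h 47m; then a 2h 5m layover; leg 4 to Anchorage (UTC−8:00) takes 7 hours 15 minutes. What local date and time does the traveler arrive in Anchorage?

5:07 AM on October 24

Convert departure to UTC: 11:44 PM − 7:00 = 4:44 PM UTC on Oct 22.
Add 9 hours 33 minutes leg 1 → 2:17 AM UTC (Oct 23).
Add 3 hours 6 minutes layover in Oakridge City → 5:23 AM UTC.
Add 7 hours 53 minutes leg 2 → 1:16 PM UTC.
Add 4 hours and 44 minutes layover in Hong Kong → 6:00 PM UTC.
Add 9 hours 47 minutes leg 3 → 3:47 AM UTC (Oct 24).
Add 2 hours 5 minutes layover in Kabul → 5:52 AM UTC.
Add 7 hours and 15 minutes leg 4 → 1:07 PM UTC.
Anchorage is UTC−8:00, so local arrival = 1:07 PM − 8:00 = 5:07 AM on Oct 24.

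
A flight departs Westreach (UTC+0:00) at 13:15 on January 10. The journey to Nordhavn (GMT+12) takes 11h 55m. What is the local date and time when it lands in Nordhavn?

13:10 on January 11

Westreach is at UTC+0, so departure is already 13:15 UTC on Jan 10.
Add 11 hours and 55 minutes travel time → 01:10 UTC (Jan 11).
Nordhavn is UTC+12:00, so local arrival = 01:10 + 12:00 = 13:10 on Jan 11.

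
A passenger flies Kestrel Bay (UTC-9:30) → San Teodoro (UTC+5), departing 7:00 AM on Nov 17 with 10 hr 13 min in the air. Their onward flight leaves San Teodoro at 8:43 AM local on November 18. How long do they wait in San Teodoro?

Convert departure to UTC: 7:00 AM + 9:30 = 4:30 PM UTC on Nov 17.
Add 10 hours 13 minutes flight time → 2:43 AM UTC (Nov 18).
San Teodoro is UTC+5:00, so local arrival = 2:43 AM + 5:00 = 7:43 AM on Nov 18.
Layover = 8:43 AM − 7:43 AM = 1 hour.

1 hour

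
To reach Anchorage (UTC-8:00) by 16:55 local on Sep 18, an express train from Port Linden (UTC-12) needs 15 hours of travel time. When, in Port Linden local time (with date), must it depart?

21:55 on September 17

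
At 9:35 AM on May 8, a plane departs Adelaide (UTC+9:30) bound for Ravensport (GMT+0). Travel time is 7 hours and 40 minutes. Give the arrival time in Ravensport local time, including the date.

Convert departure to UTC: 9:35 AM − 9:30 = 12:05 AM UTC on May 8.
Add 7 hours and 40 minutes travel time → 7:45 AM UTC.
Ravensport is UTC+0, so local arrival is the same: 7:45 AM on May 8.

7:45 AM on May 8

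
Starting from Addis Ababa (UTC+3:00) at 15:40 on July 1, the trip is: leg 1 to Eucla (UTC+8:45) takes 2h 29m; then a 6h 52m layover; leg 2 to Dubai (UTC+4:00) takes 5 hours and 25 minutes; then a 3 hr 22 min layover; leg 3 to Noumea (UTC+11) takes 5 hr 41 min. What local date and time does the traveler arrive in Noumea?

23:29 on Jul 2

Convert departure to UTC: 15:40 − 3:00 = 12:40 UTC on Jul 1.
Add 2 hours and 29 minutes leg 1 → 15:09 UTC.
Add 6 hours and 52 minutes layover in Eucla → 22:01 UTC.
Add 5 hours and 25 minutes leg 2 → 03:26 UTC (Jul 2).
Add 3 hours and 22 minutes layover in Dubai → 06:48 UTC.
Add 5 hours and 41 minutes leg 3 → 12:29 UTC.
Noumea is UTC+11:00, so local arrival = 12:29 + 11:00 = 23:29 on Jul 2.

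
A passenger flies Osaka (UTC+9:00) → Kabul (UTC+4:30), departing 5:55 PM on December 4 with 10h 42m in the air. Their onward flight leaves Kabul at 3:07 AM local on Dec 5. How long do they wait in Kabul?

3 hours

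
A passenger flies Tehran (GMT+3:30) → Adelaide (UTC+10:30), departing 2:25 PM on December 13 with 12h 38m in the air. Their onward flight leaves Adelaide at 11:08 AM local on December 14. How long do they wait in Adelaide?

1 hour 5 minutes

Convert departure to UTC: 2:25 PM − 3:30 = 10:55 AM UTC on Dec 13.
Add 12 hours and 38 minutes flight time → 11:33 PM UTC.
Adelaide is UTC+10:30, so local arrival = 11:33 PM + 10:30 = 10:03 AM on Dec 14.
Layover = 11:08 AM − 10:03 AM = 1 hour 5 minutes.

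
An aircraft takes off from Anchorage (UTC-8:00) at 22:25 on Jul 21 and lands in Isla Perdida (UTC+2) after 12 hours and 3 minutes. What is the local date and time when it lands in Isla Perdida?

Isla Perdida is 10:00 ahead of Anchorage.
After 12 hours and 3 minutes it is 10:28 (Jul 22) in Anchorage.
Shift by the zone difference: 10:28 + 10:00 = 20:28 on Jul 22 in Isla Perdida.

20:28 on July 22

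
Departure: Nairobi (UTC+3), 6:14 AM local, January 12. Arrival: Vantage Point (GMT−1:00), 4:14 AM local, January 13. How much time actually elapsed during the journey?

26 hours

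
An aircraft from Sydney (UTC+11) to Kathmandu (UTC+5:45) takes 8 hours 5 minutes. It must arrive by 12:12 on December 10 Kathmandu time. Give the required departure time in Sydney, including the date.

Target arrival in UTC: 12:12 − 5:45 = 06:27 on Dec 10.
Subtract 8 hours 5 minutes → departure 22:22 UTC on Dec 9.
Sydney is UTC+11:00: 22:22 + 11:00 = 09:22 on Dec 10.

09:22 on December 10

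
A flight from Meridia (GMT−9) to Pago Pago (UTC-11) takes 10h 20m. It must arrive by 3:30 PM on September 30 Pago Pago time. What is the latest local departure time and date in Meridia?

Target arrival in UTC: 3:30 PM + 11:00 = 2:30 AM on Oct 1.
Subtract 10 hours and 20 minutes → departure 4:10 PM UTC on Sep 30.
Meridia is UTC−9:00: 4:10 PM − 9:00 = 7:10 AM on Sep 30.

7:10 AM on Sep 30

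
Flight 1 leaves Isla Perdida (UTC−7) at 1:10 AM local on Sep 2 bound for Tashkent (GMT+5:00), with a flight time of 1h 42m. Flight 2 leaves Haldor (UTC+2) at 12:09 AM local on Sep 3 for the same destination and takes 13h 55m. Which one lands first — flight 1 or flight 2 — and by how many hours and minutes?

Flight 1 in UTC: 1:10 AM + 7:00 = 8:10 AM on Sep 2.
+1 hour 42 minutes → arrive 9:52 AM UTC on Sep 2.
Flight 2 in UTC: 12:09 AM − 2:00 = 10:09 PM on Sep 2.
+13 hours and 55 minutes → arrive 12:04 PM UTC on Sep 3.
Flight 1 lands earlier by 26 hours 12 minutes.

the first, by 26 hours 12 minutes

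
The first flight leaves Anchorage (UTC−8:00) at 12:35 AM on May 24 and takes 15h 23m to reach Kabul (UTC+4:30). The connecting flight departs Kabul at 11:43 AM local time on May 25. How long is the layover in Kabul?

Convert departure to UTC: 12:35 AM + 8:00 = 8:35 AM UTC on May 24.
Add 15 hours 23 minutes flight time → 11:58 PM UTC.
Kabul is UTC+4:30, so local arrival = 11:58 PM + 4:30 = 4:28 AM on May 25.
Layover = 11:43 AM − 4:28 AM = 7 hours 15 minutes.

7 hours 15 minutes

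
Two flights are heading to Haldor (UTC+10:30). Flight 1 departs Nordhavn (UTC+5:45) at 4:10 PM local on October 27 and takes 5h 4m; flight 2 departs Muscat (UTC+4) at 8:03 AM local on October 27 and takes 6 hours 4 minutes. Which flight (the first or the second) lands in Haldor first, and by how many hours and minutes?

the second, by 5 hours 22 minutes

Flight 1 in UTC: 4:10 PM − 5:45 = 10:25 AM on Oct 27.
+5 hours and 4 minutes → arrive 3:29 PM UTC on Oct 27.
Flight 2 in UTC: 8:03 AM − 4:00 = 4:03 AM on Oct 27.
+6 hours and 4 minutes → arrive 10:07 AM UTC on Oct 27.
Flight 2 lands earlier by 5 hours 22 minutes.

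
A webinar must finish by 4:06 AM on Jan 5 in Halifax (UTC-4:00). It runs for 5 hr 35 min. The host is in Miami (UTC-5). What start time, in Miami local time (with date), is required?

9:31 PM on January 4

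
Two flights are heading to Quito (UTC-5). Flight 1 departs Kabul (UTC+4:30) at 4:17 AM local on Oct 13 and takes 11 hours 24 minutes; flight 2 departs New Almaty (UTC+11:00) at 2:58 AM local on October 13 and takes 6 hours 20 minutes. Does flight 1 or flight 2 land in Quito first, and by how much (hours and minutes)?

the second, by 12 hours 53 minutes

Flight 1 in UTC: 4:17 AM − 4:30 = 11:47 PM on Oct 12.
+11 hours 24 minutes → arrive 11:11 AM UTC on Oct 13.
Flight 2 in UTC: 2:58 AM − 11:00 = 3:58 PM on Oct 12.
+6 hours 20 minutes → arrive 10:18 PM UTC on Oct 12.
Flight 2 lands earlier by 12 hours 53 minutes.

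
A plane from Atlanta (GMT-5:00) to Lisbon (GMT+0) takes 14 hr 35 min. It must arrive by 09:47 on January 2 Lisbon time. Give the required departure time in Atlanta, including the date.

Target arrival is already UTC: 09:47 on Jan 2.
Subtract 14 hours and 35 minutes → departure 19:12 UTC on Jan 1.
Atlanta is UTC−5:00: 19:12 − 5:00 = 14:12 on Jan 1.

14:12 on January 1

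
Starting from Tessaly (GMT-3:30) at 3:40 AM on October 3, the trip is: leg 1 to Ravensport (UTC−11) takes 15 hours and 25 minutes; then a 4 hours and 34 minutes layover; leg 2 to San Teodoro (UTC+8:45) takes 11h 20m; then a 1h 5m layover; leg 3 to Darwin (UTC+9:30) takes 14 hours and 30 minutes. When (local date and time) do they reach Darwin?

Convert departure to UTC: 3:40 AM + 3:30 = 7:10 AM UTC on Oct 3.
Add 15 hours and 25 minutes leg 1 → 10:35 PM UTC.
Add 4 hours and 34 minutes layover in Ravensport → 3:09 AM UTC (Oct 4).
Add 11 hours and 20 minutes leg 2 → 2:29 PM UTC.
Add 1 hour 5 minutes layover in San Teodoro → 3:34 PM UTC.
Add 14 hours and 30 minutes leg 3 → 6:04 AM UTC (Oct 5).
Darwin is UTC+9:30, so local arrival = 6:04 AM + 9:30 = 3:34 PM on Oct 5.

3:34 PM on October 5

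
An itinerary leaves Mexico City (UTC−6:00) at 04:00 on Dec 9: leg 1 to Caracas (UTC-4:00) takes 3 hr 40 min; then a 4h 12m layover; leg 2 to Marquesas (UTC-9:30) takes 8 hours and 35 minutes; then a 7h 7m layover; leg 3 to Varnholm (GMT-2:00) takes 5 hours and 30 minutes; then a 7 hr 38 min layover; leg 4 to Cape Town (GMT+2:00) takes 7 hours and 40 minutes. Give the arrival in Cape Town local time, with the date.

Convert departure to UTC: 04:00 + 6:00 = 10:00 UTC on Dec 9.
Add 3 hours 40 minutes leg 1 → 13:40 UTC.
Add 4 hours 12 minutes layover in Caracas → 17:52 UTC.
Add 8 hours and 35 minutes leg 2 → 02:27 UTC (Dec 10).
Add 7 hours 7 minutes layover in Marquesas → 09:34 UTC.
Add 5 hours and 30 minutes leg 3 → 15:04 UTC.
Add 7 hours and 38 minutes layover in Varnholm → 22:42 UTC.
Add 7 hours 40 minutes leg 4 → 06:22 UTC (Dec 11).
Cape Town is UTC+2:00, so local arrival = 06:22 + 2:00 = 08:22 on Dec 11.

08:22 on December 11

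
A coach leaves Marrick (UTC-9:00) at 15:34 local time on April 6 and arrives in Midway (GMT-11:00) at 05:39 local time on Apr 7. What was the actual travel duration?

16 hours 5 minutes

Departure in UTC: 15:34 + 9:00 = 00:34 on Apr 7.
Arrival in UTC: 05:39 + 11:00 = 16:39 on Apr 7.
Elapsed = 16:39 − 00:34 = 16 hours 5 minutes.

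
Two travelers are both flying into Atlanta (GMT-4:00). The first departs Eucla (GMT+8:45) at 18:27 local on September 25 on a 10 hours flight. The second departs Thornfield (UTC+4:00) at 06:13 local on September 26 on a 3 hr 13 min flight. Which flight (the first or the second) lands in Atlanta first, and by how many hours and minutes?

the first, by 9 hours 44 minutes

Flight 1 in UTC: 18:27 − 8:45 = 09:42 on Sep 25.
+10 hours → arrive 19:42 UTC on Sep 25.
Flight 2 in UTC: 06:13 − 4:00 = 02:13 on Sep 26.
+3 hours and 13 minutes → arrive 05:26 UTC on Sep 26.
Flight 1 lands earlier by 9 hours 44 minutes.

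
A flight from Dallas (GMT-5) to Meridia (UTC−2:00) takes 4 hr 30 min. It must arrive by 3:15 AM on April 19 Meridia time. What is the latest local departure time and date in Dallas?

Target arrival in UTC: 3:15 AM + 2:00 = 5:15 AM on Apr 19.
Subtract 4 hours and 30 minutes → departure 12:45 AM UTC on Apr 19.
Dallas is UTC−5:00: 12:45 AM − 5:00 = 7:45 PM on Apr 18.

7:45 PM on April 18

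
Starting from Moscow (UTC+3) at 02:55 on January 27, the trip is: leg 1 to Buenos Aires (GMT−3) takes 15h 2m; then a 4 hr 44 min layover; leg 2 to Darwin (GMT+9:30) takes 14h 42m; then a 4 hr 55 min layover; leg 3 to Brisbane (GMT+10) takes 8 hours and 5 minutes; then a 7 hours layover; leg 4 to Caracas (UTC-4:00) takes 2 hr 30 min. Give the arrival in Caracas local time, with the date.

04:53 on January 29

Convert departure to UTC: 02:55 − 3:00 = 23:55 UTC on Jan 26.
Add 15 hours and 2 minutes leg 1 → 14:57 UTC (Jan 27).
Add 4 hours 44 minutes layover in Buenos Aires → 19:41 UTC.
Add 14 hours 42 minutes leg 2 → 10:23 UTC (Jan 28).
Add 4 hours and 55 minutes layover in Darwin → 15:18 UTC.
Add 8 hours 5 minutes leg 3 → 23:23 UTC.
Add 7 hours layover in Brisbane → 06:23 UTC (Jan 29).
Add 2 hours and 30 minutes leg 4 → 08:53 UTC.
Caracas is UTC−4:00, so local arrival = 08:53 − 4:00 = 04:53 on Jan 29.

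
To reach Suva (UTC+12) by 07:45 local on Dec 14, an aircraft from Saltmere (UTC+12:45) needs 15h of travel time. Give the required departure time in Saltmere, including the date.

17:30 on December 13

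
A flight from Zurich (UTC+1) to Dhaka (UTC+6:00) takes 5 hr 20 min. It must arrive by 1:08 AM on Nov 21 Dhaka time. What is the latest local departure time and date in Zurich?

Target arrival in UTC: 1:08 AM − 6:00 = 7:08 PM on Nov 20.
Subtract 5 hours 20 minutes → departure 1:48 PM UTC on Nov 20.
Zurich is UTC+1:00: 1:48 PM + 1:00 = 2:48 PM on Nov 20.

2:48 PM on Nov 20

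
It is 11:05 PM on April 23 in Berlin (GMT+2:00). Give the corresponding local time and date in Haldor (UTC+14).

In UTC: 11:05 PM − 2:00 = 9:05 PM on Apr 23.
Haldor is UTC+14:00: 9:05 PM + 14:00 = 11:05 AM on Apr 24.

11:05 AM on April 24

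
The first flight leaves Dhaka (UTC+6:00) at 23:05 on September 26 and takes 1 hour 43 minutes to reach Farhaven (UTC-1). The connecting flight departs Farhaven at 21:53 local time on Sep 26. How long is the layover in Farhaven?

4 hours 5 minutes

Convert departure to UTC: 23:05 − 6:00 = 17:05 UTC on Sep 26.
Add 1 hour and 43 minutes flight time → 18:48 UTC.
Farhaven is UTC−1:00, so local arrival = 18:48 − 1:00 = 17:48 on Sep 26.
Layover = 21:53 − 17:48 = 4 hours 5 minutes.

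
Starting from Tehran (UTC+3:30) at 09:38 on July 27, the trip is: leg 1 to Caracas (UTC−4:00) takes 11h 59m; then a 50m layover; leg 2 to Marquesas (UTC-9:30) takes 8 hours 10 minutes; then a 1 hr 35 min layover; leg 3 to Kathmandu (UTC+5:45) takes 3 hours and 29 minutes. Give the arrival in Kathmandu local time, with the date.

13:56 on July 28

Convert departure to UTC: 09:38 − 3:30 = 06:08 UTC on Jul 27.
Add 11 hours 59 minutes leg 1 → 18:07 UTC.
Add 50 minutes layover in Caracas → 18:57 UTC.
Add 8 hours and 10 minutes leg 2 → 03:07 UTC (Jul 28).
Add 1 hour and 35 minutes layover in Marquesas → 04:42 UTC.
Add 3 hours and 29 minutes leg 3 → 08:11 UTC.
Kathmandu is UTC+5:45, so local arrival = 08:11 + 5:45 = 13:56 on Jul 28.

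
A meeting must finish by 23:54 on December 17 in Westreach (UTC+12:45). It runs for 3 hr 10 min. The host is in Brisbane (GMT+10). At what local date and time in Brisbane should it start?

Target end time in UTC: 23:54 − 12:45 = 11:09 on Dec 17.
Subtract 3 hours 10 minutes → start 07:59 UTC on Dec 17.
Brisbane is UTC+10:00: 07:59 + 10:00 = 17:59 on Dec 17.

17:59 on December 17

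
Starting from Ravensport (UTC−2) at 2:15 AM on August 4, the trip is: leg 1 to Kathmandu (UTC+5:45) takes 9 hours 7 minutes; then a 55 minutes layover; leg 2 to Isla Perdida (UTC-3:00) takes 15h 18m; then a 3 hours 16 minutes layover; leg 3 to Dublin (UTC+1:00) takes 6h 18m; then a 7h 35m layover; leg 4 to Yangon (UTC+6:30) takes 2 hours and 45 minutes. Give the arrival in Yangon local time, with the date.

Convert departure to UTC: 2:15 AM + 2:00 = 4:15 AM UTC on Aug 4.
Add 9 hours and 7 minutes leg 1 → 1:22 PM UTC.
Add 55 minutes layover in Kathmandu → 2:17 PM UTC.
Add 15 hours and 18 minutes leg 2 → 5:35 AM UTC (Aug 5).
Add 3 hours 16 minutes layover in Isla Perdida → 8:51 AM UTC.
Add 6 hours and 18 minutes leg 3 → 3:09 PM UTC.
Add 7 hours and 35 minutes layover in Dublin → 10:44 PM UTC.
Add 2 hours and 45 minutes leg 4 → 1:29 AM UTC (Aug 6).
Yangon is UTC+6:30, so local arrival = 1:29 AM + 6:30 = 7:59 AM on Aug 6.

7:59 AM on August 6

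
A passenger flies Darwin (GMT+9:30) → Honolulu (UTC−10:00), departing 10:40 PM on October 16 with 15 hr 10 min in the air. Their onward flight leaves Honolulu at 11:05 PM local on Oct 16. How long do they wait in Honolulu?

Convert departure to UTC: 10:40 PM − 9:30 = 1:10 PM UTC on Oct 16.
Add 15 hours 10 minutes flight time → 4:20 AM UTC (Oct 17).
Honolulu is UTC−10:00, so local arrival = 4:20 AM − 10:00 = 6:20 PM on Oct 16.
Layover = 11:05 PM − 6:20 PM = 4 hours 45 minutes.

4 hours 45 minutes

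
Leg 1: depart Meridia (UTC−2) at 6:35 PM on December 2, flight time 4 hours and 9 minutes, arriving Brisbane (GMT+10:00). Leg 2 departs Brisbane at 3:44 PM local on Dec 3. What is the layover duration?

Convert departure to UTC: 6:35 PM + 2:00 = 8:35 PM UTC on Dec 2.
Add 4 hours and 9 minutes flight time → 12:44 AM UTC (Dec 3).
Brisbane is UTC+10:00, so local arrival = 12:44 AM + 10:00 = 10:44 AM on Dec 3.
Layover = 3:44 PM − 10:44 AM = 5 hours.

5 hours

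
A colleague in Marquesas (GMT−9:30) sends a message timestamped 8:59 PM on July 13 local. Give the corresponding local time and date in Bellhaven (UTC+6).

Bellhaven is 15:30 ahead of Marquesas.
Shift by the zone difference: 8:59 PM + 15:30 = 12:29 PM on Jul 14 in Bellhaven.

12:29 PM on Jul 14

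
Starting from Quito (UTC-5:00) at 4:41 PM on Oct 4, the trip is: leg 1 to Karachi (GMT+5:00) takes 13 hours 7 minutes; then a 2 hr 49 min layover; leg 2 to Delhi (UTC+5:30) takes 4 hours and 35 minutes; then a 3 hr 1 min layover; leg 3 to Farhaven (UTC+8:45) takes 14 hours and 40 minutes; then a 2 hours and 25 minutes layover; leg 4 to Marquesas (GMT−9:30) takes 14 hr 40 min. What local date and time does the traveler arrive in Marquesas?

Convert departure to UTC: 4:41 PM + 5:00 = 9:41 PM UTC on Oct 4.
Add 13 hours 7 minutes leg 1 → 10:48 AM UTC (Oct 5).
Add 2 hours 49 minutes layover in Karachi → 1:37 PM UTC.
Add 4 hours 35 minutes leg 2 → 6:12 PM UTC.
Add 3 hours 1 minute layover in Delhi → 9:13 PM UTC.
Add 14 hours 40 minutes leg 3 → 11:53 AM UTC (Oct 6).
Add 2 hours and 25 minutes layover in Farhaven → 2:18 PM UTC.
Add 14 hours and 40 minutes leg 4 → 4:58 AM UTC (Oct 7).
Marquesas is UTC−9:30, so local arrival = 4:58 AM − 9:30 = 7:28 PM on Oct 6.

7:28 PM on October 6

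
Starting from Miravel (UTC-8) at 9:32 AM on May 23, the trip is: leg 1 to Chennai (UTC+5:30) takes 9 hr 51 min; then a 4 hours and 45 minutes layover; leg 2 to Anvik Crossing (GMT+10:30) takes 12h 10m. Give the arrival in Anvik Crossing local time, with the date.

Convert departure to UTC: 9:32 AM + 8:00 = 5:32 PM UTC on May 23.
Add 9 hours 51 minutes leg 1 → 3:23 AM UTC (May 24).
Add 4 hours 45 minutes layover in Chennai → 8:08 AM UTC.
Add 12 hours 10 minutes leg 2 → 8:18 PM UTC.
Anvik Crossing is UTC+10:30, so local arrival = 8:18 PM + 10:30 = 6:48 AM on May 25.

6:48 AM on May 25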